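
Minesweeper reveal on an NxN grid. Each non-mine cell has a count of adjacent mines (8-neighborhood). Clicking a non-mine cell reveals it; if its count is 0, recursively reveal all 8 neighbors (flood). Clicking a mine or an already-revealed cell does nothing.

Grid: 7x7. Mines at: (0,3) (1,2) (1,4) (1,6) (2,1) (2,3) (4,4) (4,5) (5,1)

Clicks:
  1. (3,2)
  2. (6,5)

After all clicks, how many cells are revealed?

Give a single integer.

Answer: 11

Derivation:
Click 1 (3,2) count=2: revealed 1 new [(3,2)] -> total=1
Click 2 (6,5) count=0: revealed 10 new [(5,2) (5,3) (5,4) (5,5) (5,6) (6,2) (6,3) (6,4) (6,5) (6,6)] -> total=11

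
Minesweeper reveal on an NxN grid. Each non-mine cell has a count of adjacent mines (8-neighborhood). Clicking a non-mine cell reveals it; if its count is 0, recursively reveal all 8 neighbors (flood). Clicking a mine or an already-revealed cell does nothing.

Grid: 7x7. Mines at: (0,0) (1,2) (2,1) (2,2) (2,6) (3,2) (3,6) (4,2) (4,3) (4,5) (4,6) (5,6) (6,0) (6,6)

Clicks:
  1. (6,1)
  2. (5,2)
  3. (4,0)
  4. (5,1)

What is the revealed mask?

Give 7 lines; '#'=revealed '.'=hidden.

Click 1 (6,1) count=1: revealed 1 new [(6,1)] -> total=1
Click 2 (5,2) count=2: revealed 1 new [(5,2)] -> total=2
Click 3 (4,0) count=0: revealed 6 new [(3,0) (3,1) (4,0) (4,1) (5,0) (5,1)] -> total=8
Click 4 (5,1) count=2: revealed 0 new [(none)] -> total=8

Answer: .......
.......
.......
##.....
##.....
###....
.#.....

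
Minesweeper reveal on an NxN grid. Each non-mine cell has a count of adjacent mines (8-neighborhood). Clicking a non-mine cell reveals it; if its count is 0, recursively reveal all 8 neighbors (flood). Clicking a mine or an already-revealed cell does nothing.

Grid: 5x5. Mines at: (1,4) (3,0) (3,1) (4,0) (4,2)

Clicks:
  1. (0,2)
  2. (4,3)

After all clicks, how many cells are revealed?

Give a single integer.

Answer: 13

Derivation:
Click 1 (0,2) count=0: revealed 12 new [(0,0) (0,1) (0,2) (0,3) (1,0) (1,1) (1,2) (1,3) (2,0) (2,1) (2,2) (2,3)] -> total=12
Click 2 (4,3) count=1: revealed 1 new [(4,3)] -> total=13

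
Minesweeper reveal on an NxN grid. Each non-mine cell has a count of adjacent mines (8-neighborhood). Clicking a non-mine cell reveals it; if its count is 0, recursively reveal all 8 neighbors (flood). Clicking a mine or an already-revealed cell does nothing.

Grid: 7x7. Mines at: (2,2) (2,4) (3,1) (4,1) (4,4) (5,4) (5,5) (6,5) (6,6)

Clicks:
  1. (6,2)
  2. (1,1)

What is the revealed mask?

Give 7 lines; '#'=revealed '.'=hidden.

Click 1 (6,2) count=0: revealed 8 new [(5,0) (5,1) (5,2) (5,3) (6,0) (6,1) (6,2) (6,3)] -> total=8
Click 2 (1,1) count=1: revealed 1 new [(1,1)] -> total=9

Answer: .......
.#.....
.......
.......
.......
####...
####...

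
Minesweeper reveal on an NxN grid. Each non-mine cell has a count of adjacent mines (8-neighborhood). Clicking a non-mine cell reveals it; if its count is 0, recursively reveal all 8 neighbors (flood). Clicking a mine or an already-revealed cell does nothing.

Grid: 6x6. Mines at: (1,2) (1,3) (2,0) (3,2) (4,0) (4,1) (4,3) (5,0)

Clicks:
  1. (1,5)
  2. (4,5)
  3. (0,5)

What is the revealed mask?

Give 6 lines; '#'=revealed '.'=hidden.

Click 1 (1,5) count=0: revealed 12 new [(0,4) (0,5) (1,4) (1,5) (2,4) (2,5) (3,4) (3,5) (4,4) (4,5) (5,4) (5,5)] -> total=12
Click 2 (4,5) count=0: revealed 0 new [(none)] -> total=12
Click 3 (0,5) count=0: revealed 0 new [(none)] -> total=12

Answer: ....##
....##
....##
....##
....##
....##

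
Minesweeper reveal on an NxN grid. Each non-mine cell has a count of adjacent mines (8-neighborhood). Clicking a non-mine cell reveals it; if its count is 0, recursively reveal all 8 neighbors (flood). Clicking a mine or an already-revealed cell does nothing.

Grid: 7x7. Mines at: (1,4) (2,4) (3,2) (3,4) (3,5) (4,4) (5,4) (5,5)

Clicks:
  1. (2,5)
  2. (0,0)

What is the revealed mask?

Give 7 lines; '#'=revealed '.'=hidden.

Answer: ####...
####...
####.#.
##.....
####...
####...
####...

Derivation:
Click 1 (2,5) count=4: revealed 1 new [(2,5)] -> total=1
Click 2 (0,0) count=0: revealed 26 new [(0,0) (0,1) (0,2) (0,3) (1,0) (1,1) (1,2) (1,3) (2,0) (2,1) (2,2) (2,3) (3,0) (3,1) (4,0) (4,1) (4,2) (4,3) (5,0) (5,1) (5,2) (5,3) (6,0) (6,1) (6,2) (6,3)] -> total=27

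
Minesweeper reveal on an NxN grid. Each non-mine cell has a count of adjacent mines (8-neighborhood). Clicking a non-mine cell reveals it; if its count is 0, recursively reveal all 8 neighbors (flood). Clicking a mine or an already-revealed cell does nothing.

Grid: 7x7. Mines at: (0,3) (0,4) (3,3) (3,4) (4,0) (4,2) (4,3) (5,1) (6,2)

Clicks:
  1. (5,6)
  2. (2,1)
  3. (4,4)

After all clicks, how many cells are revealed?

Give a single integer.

Click 1 (5,6) count=0: revealed 19 new [(0,5) (0,6) (1,5) (1,6) (2,5) (2,6) (3,5) (3,6) (4,4) (4,5) (4,6) (5,3) (5,4) (5,5) (5,6) (6,3) (6,4) (6,5) (6,6)] -> total=19
Click 2 (2,1) count=0: revealed 12 new [(0,0) (0,1) (0,2) (1,0) (1,1) (1,2) (2,0) (2,1) (2,2) (3,0) (3,1) (3,2)] -> total=31
Click 3 (4,4) count=3: revealed 0 new [(none)] -> total=31

Answer: 31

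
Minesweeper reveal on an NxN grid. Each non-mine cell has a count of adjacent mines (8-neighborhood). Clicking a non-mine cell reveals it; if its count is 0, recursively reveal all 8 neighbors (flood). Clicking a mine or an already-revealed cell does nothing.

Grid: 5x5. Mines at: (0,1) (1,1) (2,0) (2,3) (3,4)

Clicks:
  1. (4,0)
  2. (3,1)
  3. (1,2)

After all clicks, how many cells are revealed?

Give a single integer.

Click 1 (4,0) count=0: revealed 8 new [(3,0) (3,1) (3,2) (3,3) (4,0) (4,1) (4,2) (4,3)] -> total=8
Click 2 (3,1) count=1: revealed 0 new [(none)] -> total=8
Click 3 (1,2) count=3: revealed 1 new [(1,2)] -> total=9

Answer: 9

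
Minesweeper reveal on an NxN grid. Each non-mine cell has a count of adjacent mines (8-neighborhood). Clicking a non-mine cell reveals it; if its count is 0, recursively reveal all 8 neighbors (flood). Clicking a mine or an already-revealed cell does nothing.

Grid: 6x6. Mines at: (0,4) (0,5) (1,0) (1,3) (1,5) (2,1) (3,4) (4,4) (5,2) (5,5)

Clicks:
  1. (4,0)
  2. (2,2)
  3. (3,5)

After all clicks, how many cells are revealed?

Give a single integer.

Answer: 8

Derivation:
Click 1 (4,0) count=0: revealed 6 new [(3,0) (3,1) (4,0) (4,1) (5,0) (5,1)] -> total=6
Click 2 (2,2) count=2: revealed 1 new [(2,2)] -> total=7
Click 3 (3,5) count=2: revealed 1 new [(3,5)] -> total=8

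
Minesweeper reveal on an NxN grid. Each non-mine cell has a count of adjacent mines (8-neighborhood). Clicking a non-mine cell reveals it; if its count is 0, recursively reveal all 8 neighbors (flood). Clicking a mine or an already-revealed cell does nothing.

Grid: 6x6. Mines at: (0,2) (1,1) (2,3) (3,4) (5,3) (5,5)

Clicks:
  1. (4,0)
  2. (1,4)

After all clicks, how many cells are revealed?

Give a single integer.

Answer: 13

Derivation:
Click 1 (4,0) count=0: revealed 12 new [(2,0) (2,1) (2,2) (3,0) (3,1) (3,2) (4,0) (4,1) (4,2) (5,0) (5,1) (5,2)] -> total=12
Click 2 (1,4) count=1: revealed 1 new [(1,4)] -> total=13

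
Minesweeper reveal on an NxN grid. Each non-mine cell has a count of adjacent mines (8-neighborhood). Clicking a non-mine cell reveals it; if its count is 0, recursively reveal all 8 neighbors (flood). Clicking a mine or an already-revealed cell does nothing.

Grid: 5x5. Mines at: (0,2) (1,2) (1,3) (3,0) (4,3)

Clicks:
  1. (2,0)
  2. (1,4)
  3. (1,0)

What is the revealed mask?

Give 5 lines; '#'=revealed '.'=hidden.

Answer: ##...
##..#
##...
.....
.....

Derivation:
Click 1 (2,0) count=1: revealed 1 new [(2,0)] -> total=1
Click 2 (1,4) count=1: revealed 1 new [(1,4)] -> total=2
Click 3 (1,0) count=0: revealed 5 new [(0,0) (0,1) (1,0) (1,1) (2,1)] -> total=7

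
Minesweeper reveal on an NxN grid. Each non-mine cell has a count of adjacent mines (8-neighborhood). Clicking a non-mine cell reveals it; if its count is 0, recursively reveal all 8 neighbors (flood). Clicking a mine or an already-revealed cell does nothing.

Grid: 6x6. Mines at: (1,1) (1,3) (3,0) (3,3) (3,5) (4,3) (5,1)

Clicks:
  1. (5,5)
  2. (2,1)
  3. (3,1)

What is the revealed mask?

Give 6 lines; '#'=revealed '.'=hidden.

Answer: ......
......
.#....
.#....
....##
....##

Derivation:
Click 1 (5,5) count=0: revealed 4 new [(4,4) (4,5) (5,4) (5,5)] -> total=4
Click 2 (2,1) count=2: revealed 1 new [(2,1)] -> total=5
Click 3 (3,1) count=1: revealed 1 new [(3,1)] -> total=6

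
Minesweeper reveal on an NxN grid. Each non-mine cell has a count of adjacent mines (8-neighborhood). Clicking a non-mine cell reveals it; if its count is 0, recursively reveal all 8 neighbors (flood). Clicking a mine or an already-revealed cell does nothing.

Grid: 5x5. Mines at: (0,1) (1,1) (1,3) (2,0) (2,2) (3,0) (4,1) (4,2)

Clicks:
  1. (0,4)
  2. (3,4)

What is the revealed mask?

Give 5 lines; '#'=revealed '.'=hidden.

Answer: ....#
.....
...##
...##
...##

Derivation:
Click 1 (0,4) count=1: revealed 1 new [(0,4)] -> total=1
Click 2 (3,4) count=0: revealed 6 new [(2,3) (2,4) (3,3) (3,4) (4,3) (4,4)] -> total=7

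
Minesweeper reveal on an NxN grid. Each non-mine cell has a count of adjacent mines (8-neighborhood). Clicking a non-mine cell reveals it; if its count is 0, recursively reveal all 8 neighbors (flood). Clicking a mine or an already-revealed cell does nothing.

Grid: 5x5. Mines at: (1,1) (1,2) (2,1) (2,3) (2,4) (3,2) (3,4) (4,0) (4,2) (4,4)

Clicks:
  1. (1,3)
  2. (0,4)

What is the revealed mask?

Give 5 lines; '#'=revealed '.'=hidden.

Answer: ...##
...##
.....
.....
.....

Derivation:
Click 1 (1,3) count=3: revealed 1 new [(1,3)] -> total=1
Click 2 (0,4) count=0: revealed 3 new [(0,3) (0,4) (1,4)] -> total=4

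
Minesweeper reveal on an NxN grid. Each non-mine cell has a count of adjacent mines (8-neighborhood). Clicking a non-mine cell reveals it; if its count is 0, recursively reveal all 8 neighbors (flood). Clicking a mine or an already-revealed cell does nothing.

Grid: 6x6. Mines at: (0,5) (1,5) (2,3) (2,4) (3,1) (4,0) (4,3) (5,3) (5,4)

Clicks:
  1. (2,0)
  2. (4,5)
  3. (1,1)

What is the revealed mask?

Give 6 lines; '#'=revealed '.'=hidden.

Answer: #####.
#####.
###...
......
.....#
......

Derivation:
Click 1 (2,0) count=1: revealed 1 new [(2,0)] -> total=1
Click 2 (4,5) count=1: revealed 1 new [(4,5)] -> total=2
Click 3 (1,1) count=0: revealed 12 new [(0,0) (0,1) (0,2) (0,3) (0,4) (1,0) (1,1) (1,2) (1,3) (1,4) (2,1) (2,2)] -> total=14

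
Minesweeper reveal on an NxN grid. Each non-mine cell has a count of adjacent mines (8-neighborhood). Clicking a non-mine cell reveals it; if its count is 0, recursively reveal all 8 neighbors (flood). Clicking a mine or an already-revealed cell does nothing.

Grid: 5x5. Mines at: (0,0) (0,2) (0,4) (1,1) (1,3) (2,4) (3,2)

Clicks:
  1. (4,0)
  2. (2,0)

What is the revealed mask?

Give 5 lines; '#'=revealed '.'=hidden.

Click 1 (4,0) count=0: revealed 6 new [(2,0) (2,1) (3,0) (3,1) (4,0) (4,1)] -> total=6
Click 2 (2,0) count=1: revealed 0 new [(none)] -> total=6

Answer: .....
.....
##...
##...
##...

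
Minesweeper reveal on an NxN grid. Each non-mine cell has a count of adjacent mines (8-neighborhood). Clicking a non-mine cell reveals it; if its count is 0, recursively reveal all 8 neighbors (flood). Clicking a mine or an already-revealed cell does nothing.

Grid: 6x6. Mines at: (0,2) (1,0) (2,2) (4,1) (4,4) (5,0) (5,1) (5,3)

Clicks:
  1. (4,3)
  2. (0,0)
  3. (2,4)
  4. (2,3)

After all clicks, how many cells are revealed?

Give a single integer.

Click 1 (4,3) count=2: revealed 1 new [(4,3)] -> total=1
Click 2 (0,0) count=1: revealed 1 new [(0,0)] -> total=2
Click 3 (2,4) count=0: revealed 12 new [(0,3) (0,4) (0,5) (1,3) (1,4) (1,5) (2,3) (2,4) (2,5) (3,3) (3,4) (3,5)] -> total=14
Click 4 (2,3) count=1: revealed 0 new [(none)] -> total=14

Answer: 14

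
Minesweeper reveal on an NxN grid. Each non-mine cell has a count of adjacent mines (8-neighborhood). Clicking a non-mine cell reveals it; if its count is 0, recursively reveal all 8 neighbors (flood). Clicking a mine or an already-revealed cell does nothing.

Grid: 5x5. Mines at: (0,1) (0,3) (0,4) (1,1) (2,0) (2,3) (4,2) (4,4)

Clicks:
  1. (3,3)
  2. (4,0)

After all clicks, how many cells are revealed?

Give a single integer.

Answer: 5

Derivation:
Click 1 (3,3) count=3: revealed 1 new [(3,3)] -> total=1
Click 2 (4,0) count=0: revealed 4 new [(3,0) (3,1) (4,0) (4,1)] -> total=5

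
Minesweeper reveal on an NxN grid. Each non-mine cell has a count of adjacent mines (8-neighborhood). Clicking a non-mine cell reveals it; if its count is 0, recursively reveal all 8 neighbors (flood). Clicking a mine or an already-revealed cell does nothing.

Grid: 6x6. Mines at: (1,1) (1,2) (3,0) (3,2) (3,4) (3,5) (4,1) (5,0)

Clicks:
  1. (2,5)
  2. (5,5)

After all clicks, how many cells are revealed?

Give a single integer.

Click 1 (2,5) count=2: revealed 1 new [(2,5)] -> total=1
Click 2 (5,5) count=0: revealed 8 new [(4,2) (4,3) (4,4) (4,5) (5,2) (5,3) (5,4) (5,5)] -> total=9

Answer: 9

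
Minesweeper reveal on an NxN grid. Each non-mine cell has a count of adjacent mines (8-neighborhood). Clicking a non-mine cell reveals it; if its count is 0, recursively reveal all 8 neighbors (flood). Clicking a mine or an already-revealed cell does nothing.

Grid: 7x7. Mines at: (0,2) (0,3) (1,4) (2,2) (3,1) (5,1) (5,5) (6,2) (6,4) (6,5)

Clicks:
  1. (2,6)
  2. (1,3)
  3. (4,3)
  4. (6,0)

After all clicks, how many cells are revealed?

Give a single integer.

Click 1 (2,6) count=0: revealed 21 new [(0,5) (0,6) (1,5) (1,6) (2,3) (2,4) (2,5) (2,6) (3,2) (3,3) (3,4) (3,5) (3,6) (4,2) (4,3) (4,4) (4,5) (4,6) (5,2) (5,3) (5,4)] -> total=21
Click 2 (1,3) count=4: revealed 1 new [(1,3)] -> total=22
Click 3 (4,3) count=0: revealed 0 new [(none)] -> total=22
Click 4 (6,0) count=1: revealed 1 new [(6,0)] -> total=23

Answer: 23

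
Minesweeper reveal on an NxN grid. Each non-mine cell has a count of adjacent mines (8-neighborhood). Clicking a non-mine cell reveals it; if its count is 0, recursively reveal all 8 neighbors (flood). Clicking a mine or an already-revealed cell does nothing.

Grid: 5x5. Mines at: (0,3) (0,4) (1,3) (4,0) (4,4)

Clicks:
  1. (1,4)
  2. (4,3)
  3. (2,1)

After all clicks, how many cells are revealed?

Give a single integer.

Click 1 (1,4) count=3: revealed 1 new [(1,4)] -> total=1
Click 2 (4,3) count=1: revealed 1 new [(4,3)] -> total=2
Click 3 (2,1) count=0: revealed 16 new [(0,0) (0,1) (0,2) (1,0) (1,1) (1,2) (2,0) (2,1) (2,2) (2,3) (3,0) (3,1) (3,2) (3,3) (4,1) (4,2)] -> total=18

Answer: 18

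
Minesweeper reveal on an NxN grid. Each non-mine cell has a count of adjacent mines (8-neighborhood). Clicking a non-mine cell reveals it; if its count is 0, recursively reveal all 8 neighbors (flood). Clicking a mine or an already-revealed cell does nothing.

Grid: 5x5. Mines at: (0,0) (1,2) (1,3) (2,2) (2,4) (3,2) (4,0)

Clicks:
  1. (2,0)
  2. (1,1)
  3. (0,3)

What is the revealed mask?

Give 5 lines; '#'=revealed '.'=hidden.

Click 1 (2,0) count=0: revealed 6 new [(1,0) (1,1) (2,0) (2,1) (3,0) (3,1)] -> total=6
Click 2 (1,1) count=3: revealed 0 new [(none)] -> total=6
Click 3 (0,3) count=2: revealed 1 new [(0,3)] -> total=7

Answer: ...#.
##...
##...
##...
.....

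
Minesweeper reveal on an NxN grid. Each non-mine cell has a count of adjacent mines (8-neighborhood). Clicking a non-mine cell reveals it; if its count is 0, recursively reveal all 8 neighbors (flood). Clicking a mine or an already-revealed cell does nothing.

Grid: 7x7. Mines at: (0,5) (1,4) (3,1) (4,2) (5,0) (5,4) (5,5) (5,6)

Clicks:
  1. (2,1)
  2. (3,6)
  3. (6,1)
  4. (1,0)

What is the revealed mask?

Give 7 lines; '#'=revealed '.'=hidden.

Answer: ####...
####.##
#######
...####
...####
.......
.#.....

Derivation:
Click 1 (2,1) count=1: revealed 1 new [(2,1)] -> total=1
Click 2 (3,6) count=0: revealed 14 new [(1,5) (1,6) (2,3) (2,4) (2,5) (2,6) (3,3) (3,4) (3,5) (3,6) (4,3) (4,4) (4,5) (4,6)] -> total=15
Click 3 (6,1) count=1: revealed 1 new [(6,1)] -> total=16
Click 4 (1,0) count=0: revealed 10 new [(0,0) (0,1) (0,2) (0,3) (1,0) (1,1) (1,2) (1,3) (2,0) (2,2)] -> total=26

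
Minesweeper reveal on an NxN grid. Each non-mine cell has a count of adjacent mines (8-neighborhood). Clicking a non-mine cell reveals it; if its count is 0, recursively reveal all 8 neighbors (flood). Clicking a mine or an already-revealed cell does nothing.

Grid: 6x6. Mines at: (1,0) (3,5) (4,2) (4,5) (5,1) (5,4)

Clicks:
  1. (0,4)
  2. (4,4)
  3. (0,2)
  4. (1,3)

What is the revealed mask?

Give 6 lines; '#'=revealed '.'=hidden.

Click 1 (0,4) count=0: revealed 19 new [(0,1) (0,2) (0,3) (0,4) (0,5) (1,1) (1,2) (1,3) (1,4) (1,5) (2,1) (2,2) (2,3) (2,4) (2,5) (3,1) (3,2) (3,3) (3,4)] -> total=19
Click 2 (4,4) count=3: revealed 1 new [(4,4)] -> total=20
Click 3 (0,2) count=0: revealed 0 new [(none)] -> total=20
Click 4 (1,3) count=0: revealed 0 new [(none)] -> total=20

Answer: .#####
.#####
.#####
.####.
....#.
......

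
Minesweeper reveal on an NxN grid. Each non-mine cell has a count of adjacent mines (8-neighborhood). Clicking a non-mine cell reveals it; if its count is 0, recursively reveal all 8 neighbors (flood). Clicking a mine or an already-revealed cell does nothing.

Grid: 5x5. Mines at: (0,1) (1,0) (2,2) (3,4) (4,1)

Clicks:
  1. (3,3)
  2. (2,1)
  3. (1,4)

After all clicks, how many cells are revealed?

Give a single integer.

Answer: 10

Derivation:
Click 1 (3,3) count=2: revealed 1 new [(3,3)] -> total=1
Click 2 (2,1) count=2: revealed 1 new [(2,1)] -> total=2
Click 3 (1,4) count=0: revealed 8 new [(0,2) (0,3) (0,4) (1,2) (1,3) (1,4) (2,3) (2,4)] -> total=10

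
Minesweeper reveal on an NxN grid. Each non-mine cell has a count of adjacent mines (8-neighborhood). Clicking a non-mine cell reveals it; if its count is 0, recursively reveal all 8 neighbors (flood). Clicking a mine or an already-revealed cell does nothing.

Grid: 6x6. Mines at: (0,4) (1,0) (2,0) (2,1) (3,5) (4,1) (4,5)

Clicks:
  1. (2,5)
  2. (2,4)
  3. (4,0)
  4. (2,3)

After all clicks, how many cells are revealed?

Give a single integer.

Answer: 17

Derivation:
Click 1 (2,5) count=1: revealed 1 new [(2,5)] -> total=1
Click 2 (2,4) count=1: revealed 1 new [(2,4)] -> total=2
Click 3 (4,0) count=1: revealed 1 new [(4,0)] -> total=3
Click 4 (2,3) count=0: revealed 14 new [(1,2) (1,3) (1,4) (2,2) (2,3) (3,2) (3,3) (3,4) (4,2) (4,3) (4,4) (5,2) (5,3) (5,4)] -> total=17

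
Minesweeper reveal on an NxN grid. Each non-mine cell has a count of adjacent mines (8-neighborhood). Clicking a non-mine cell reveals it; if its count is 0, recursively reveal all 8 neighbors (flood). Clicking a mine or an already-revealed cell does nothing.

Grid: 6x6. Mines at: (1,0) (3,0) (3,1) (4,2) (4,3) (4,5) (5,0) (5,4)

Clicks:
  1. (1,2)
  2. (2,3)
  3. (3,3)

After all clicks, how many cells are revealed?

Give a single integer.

Answer: 19

Derivation:
Click 1 (1,2) count=0: revealed 19 new [(0,1) (0,2) (0,3) (0,4) (0,5) (1,1) (1,2) (1,3) (1,4) (1,5) (2,1) (2,2) (2,3) (2,4) (2,5) (3,2) (3,3) (3,4) (3,5)] -> total=19
Click 2 (2,3) count=0: revealed 0 new [(none)] -> total=19
Click 3 (3,3) count=2: revealed 0 new [(none)] -> total=19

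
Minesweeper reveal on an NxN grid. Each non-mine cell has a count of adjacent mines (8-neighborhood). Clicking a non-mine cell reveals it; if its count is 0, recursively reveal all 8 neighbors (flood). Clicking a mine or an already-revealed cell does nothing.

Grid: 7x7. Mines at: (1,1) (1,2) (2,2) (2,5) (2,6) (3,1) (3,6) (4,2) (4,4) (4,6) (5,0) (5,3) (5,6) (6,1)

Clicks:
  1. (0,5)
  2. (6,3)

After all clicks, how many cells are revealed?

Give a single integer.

Answer: 9

Derivation:
Click 1 (0,5) count=0: revealed 8 new [(0,3) (0,4) (0,5) (0,6) (1,3) (1,4) (1,5) (1,6)] -> total=8
Click 2 (6,3) count=1: revealed 1 new [(6,3)] -> total=9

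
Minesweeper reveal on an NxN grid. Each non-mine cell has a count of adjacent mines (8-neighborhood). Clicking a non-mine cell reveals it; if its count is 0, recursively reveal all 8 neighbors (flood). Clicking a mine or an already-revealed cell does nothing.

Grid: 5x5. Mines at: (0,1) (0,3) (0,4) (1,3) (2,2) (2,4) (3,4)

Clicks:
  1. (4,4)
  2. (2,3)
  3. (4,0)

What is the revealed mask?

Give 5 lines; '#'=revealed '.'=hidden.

Click 1 (4,4) count=1: revealed 1 new [(4,4)] -> total=1
Click 2 (2,3) count=4: revealed 1 new [(2,3)] -> total=2
Click 3 (4,0) count=0: revealed 12 new [(1,0) (1,1) (2,0) (2,1) (3,0) (3,1) (3,2) (3,3) (4,0) (4,1) (4,2) (4,3)] -> total=14

Answer: .....
##...
##.#.
####.
#####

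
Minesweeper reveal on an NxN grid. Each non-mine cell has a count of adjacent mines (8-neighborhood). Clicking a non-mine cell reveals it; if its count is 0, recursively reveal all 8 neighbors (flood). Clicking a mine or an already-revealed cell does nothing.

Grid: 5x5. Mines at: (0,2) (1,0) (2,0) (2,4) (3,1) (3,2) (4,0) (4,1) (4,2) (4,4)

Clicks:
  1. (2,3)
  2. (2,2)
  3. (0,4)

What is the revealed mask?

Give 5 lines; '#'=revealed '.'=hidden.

Answer: ...##
...##
..##.
.....
.....

Derivation:
Click 1 (2,3) count=2: revealed 1 new [(2,3)] -> total=1
Click 2 (2,2) count=2: revealed 1 new [(2,2)] -> total=2
Click 3 (0,4) count=0: revealed 4 new [(0,3) (0,4) (1,3) (1,4)] -> total=6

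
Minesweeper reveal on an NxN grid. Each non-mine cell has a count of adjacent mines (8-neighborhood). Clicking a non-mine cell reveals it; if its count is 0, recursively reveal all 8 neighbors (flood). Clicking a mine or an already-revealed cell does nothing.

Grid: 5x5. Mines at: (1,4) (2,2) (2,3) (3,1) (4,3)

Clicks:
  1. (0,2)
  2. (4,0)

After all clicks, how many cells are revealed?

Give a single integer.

Answer: 11

Derivation:
Click 1 (0,2) count=0: revealed 10 new [(0,0) (0,1) (0,2) (0,3) (1,0) (1,1) (1,2) (1,3) (2,0) (2,1)] -> total=10
Click 2 (4,0) count=1: revealed 1 new [(4,0)] -> total=11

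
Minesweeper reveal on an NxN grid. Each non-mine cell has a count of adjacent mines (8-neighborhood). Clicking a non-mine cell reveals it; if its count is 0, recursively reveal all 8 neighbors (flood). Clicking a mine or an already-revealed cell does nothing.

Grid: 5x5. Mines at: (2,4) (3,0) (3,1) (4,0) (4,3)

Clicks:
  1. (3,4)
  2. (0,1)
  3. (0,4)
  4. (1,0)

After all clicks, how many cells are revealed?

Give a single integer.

Click 1 (3,4) count=2: revealed 1 new [(3,4)] -> total=1
Click 2 (0,1) count=0: revealed 14 new [(0,0) (0,1) (0,2) (0,3) (0,4) (1,0) (1,1) (1,2) (1,3) (1,4) (2,0) (2,1) (2,2) (2,3)] -> total=15
Click 3 (0,4) count=0: revealed 0 new [(none)] -> total=15
Click 4 (1,0) count=0: revealed 0 new [(none)] -> total=15

Answer: 15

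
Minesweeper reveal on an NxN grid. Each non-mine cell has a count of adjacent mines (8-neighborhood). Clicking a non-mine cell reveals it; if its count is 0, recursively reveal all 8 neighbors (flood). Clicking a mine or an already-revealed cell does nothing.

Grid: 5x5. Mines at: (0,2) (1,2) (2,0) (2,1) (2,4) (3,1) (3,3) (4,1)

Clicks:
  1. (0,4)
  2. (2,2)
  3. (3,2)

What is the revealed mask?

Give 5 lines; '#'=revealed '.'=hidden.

Click 1 (0,4) count=0: revealed 4 new [(0,3) (0,4) (1,3) (1,4)] -> total=4
Click 2 (2,2) count=4: revealed 1 new [(2,2)] -> total=5
Click 3 (3,2) count=4: revealed 1 new [(3,2)] -> total=6

Answer: ...##
...##
..#..
..#..
.....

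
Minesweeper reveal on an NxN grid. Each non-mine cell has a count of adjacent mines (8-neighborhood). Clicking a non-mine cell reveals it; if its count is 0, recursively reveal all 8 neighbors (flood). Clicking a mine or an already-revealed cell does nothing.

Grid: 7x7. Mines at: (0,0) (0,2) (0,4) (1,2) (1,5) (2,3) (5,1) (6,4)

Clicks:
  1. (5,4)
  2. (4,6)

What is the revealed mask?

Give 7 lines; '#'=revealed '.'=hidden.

Click 1 (5,4) count=1: revealed 1 new [(5,4)] -> total=1
Click 2 (4,6) count=0: revealed 19 new [(2,4) (2,5) (2,6) (3,2) (3,3) (3,4) (3,5) (3,6) (4,2) (4,3) (4,4) (4,5) (4,6) (5,2) (5,3) (5,5) (5,6) (6,5) (6,6)] -> total=20

Answer: .......
.......
....###
..#####
..#####
..#####
.....##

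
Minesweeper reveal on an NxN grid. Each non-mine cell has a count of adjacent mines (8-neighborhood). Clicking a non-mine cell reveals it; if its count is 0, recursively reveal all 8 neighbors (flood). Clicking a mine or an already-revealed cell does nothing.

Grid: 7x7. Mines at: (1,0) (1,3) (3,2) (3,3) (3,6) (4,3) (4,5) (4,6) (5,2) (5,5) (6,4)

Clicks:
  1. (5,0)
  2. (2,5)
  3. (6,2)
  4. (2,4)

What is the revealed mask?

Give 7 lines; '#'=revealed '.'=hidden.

Answer: .......
.......
##..##.
##.....
##.....
##.....
###....

Derivation:
Click 1 (5,0) count=0: revealed 10 new [(2,0) (2,1) (3,0) (3,1) (4,0) (4,1) (5,0) (5,1) (6,0) (6,1)] -> total=10
Click 2 (2,5) count=1: revealed 1 new [(2,5)] -> total=11
Click 3 (6,2) count=1: revealed 1 new [(6,2)] -> total=12
Click 4 (2,4) count=2: revealed 1 new [(2,4)] -> total=13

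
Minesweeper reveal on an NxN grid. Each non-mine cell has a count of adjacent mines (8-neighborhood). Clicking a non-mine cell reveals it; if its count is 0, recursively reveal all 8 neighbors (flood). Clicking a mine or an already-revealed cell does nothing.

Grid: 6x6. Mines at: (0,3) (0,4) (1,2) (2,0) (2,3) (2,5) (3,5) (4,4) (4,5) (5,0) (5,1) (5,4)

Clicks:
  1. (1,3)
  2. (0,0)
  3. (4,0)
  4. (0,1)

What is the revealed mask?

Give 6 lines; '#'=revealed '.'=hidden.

Answer: ##....
##.#..
......
......
#.....
......

Derivation:
Click 1 (1,3) count=4: revealed 1 new [(1,3)] -> total=1
Click 2 (0,0) count=0: revealed 4 new [(0,0) (0,1) (1,0) (1,1)] -> total=5
Click 3 (4,0) count=2: revealed 1 new [(4,0)] -> total=6
Click 4 (0,1) count=1: revealed 0 new [(none)] -> total=6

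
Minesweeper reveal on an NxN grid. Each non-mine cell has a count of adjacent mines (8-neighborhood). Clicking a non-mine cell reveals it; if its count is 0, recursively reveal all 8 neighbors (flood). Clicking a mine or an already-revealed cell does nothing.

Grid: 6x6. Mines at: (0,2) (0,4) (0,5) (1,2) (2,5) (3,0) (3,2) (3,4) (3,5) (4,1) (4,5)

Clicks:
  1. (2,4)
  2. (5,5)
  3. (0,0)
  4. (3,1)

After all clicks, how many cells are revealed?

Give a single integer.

Answer: 9

Derivation:
Click 1 (2,4) count=3: revealed 1 new [(2,4)] -> total=1
Click 2 (5,5) count=1: revealed 1 new [(5,5)] -> total=2
Click 3 (0,0) count=0: revealed 6 new [(0,0) (0,1) (1,0) (1,1) (2,0) (2,1)] -> total=8
Click 4 (3,1) count=3: revealed 1 new [(3,1)] -> total=9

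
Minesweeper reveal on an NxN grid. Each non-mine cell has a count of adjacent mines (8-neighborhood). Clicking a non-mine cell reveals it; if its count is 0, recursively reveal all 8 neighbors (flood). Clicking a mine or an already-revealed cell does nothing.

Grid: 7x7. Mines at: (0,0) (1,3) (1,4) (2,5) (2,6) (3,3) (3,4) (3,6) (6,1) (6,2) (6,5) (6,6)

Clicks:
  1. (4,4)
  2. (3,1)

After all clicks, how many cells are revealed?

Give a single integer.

Answer: 16

Derivation:
Click 1 (4,4) count=2: revealed 1 new [(4,4)] -> total=1
Click 2 (3,1) count=0: revealed 15 new [(1,0) (1,1) (1,2) (2,0) (2,1) (2,2) (3,0) (3,1) (3,2) (4,0) (4,1) (4,2) (5,0) (5,1) (5,2)] -> total=16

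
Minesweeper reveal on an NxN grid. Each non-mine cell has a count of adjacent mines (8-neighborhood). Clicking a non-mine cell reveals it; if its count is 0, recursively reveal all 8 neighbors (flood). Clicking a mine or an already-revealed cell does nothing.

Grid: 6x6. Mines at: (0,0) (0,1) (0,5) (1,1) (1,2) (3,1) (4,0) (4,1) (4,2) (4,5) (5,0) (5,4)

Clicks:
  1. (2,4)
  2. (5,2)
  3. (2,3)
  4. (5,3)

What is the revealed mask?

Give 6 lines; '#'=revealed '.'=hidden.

Click 1 (2,4) count=0: revealed 9 new [(1,3) (1,4) (1,5) (2,3) (2,4) (2,5) (3,3) (3,4) (3,5)] -> total=9
Click 2 (5,2) count=2: revealed 1 new [(5,2)] -> total=10
Click 3 (2,3) count=1: revealed 0 new [(none)] -> total=10
Click 4 (5,3) count=2: revealed 1 new [(5,3)] -> total=11

Answer: ......
...###
...###
...###
......
..##..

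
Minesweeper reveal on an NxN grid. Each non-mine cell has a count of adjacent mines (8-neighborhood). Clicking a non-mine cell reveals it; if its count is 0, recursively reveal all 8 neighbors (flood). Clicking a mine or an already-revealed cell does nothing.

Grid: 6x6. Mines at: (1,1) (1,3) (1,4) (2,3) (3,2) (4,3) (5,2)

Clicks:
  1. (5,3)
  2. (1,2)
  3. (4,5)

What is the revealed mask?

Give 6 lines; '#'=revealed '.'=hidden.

Click 1 (5,3) count=2: revealed 1 new [(5,3)] -> total=1
Click 2 (1,2) count=3: revealed 1 new [(1,2)] -> total=2
Click 3 (4,5) count=0: revealed 8 new [(2,4) (2,5) (3,4) (3,5) (4,4) (4,5) (5,4) (5,5)] -> total=10

Answer: ......
..#...
....##
....##
....##
...###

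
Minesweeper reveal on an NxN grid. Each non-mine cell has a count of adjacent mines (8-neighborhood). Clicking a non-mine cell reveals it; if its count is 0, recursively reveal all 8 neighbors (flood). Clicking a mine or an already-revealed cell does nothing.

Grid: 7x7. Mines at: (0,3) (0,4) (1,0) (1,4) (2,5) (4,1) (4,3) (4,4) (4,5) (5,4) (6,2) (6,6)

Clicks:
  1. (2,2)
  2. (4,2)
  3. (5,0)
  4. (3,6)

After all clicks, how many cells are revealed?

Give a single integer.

Answer: 12

Derivation:
Click 1 (2,2) count=0: revealed 9 new [(1,1) (1,2) (1,3) (2,1) (2,2) (2,3) (3,1) (3,2) (3,3)] -> total=9
Click 2 (4,2) count=2: revealed 1 new [(4,2)] -> total=10
Click 3 (5,0) count=1: revealed 1 new [(5,0)] -> total=11
Click 4 (3,6) count=2: revealed 1 new [(3,6)] -> total=12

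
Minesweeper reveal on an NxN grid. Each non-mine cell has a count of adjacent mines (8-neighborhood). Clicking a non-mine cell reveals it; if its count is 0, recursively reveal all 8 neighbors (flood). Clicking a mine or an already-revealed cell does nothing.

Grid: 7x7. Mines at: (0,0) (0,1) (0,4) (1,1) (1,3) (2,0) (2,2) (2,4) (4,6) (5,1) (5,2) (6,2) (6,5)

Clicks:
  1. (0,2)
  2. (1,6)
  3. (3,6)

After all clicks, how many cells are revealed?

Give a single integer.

Answer: 9

Derivation:
Click 1 (0,2) count=3: revealed 1 new [(0,2)] -> total=1
Click 2 (1,6) count=0: revealed 8 new [(0,5) (0,6) (1,5) (1,6) (2,5) (2,6) (3,5) (3,6)] -> total=9
Click 3 (3,6) count=1: revealed 0 new [(none)] -> total=9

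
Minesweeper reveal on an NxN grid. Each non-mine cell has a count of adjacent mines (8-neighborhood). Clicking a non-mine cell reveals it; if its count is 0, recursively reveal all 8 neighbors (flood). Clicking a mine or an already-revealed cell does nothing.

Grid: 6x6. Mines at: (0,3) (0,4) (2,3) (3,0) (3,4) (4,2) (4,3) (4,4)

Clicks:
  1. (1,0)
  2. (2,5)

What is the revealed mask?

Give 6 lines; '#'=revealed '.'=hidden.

Answer: ###...
###...
###..#
......
......
......

Derivation:
Click 1 (1,0) count=0: revealed 9 new [(0,0) (0,1) (0,2) (1,0) (1,1) (1,2) (2,0) (2,1) (2,2)] -> total=9
Click 2 (2,5) count=1: revealed 1 new [(2,5)] -> total=10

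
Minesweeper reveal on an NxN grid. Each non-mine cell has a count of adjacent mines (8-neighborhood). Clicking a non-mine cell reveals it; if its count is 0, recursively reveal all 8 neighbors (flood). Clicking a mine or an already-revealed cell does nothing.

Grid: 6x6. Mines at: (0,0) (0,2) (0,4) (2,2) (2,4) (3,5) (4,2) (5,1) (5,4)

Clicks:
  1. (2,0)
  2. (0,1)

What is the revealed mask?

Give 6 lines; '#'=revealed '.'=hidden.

Click 1 (2,0) count=0: revealed 8 new [(1,0) (1,1) (2,0) (2,1) (3,0) (3,1) (4,0) (4,1)] -> total=8
Click 2 (0,1) count=2: revealed 1 new [(0,1)] -> total=9

Answer: .#....
##....
##....
##....
##....
......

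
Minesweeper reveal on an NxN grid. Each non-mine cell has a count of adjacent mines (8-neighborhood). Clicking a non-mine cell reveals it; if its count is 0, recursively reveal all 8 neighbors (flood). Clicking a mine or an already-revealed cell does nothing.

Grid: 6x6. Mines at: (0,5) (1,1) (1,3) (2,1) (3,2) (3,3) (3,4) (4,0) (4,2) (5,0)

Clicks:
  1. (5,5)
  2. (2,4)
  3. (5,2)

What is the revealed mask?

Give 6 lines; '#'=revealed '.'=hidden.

Answer: ......
......
....#.
......
...###
..####

Derivation:
Click 1 (5,5) count=0: revealed 6 new [(4,3) (4,4) (4,5) (5,3) (5,4) (5,5)] -> total=6
Click 2 (2,4) count=3: revealed 1 new [(2,4)] -> total=7
Click 3 (5,2) count=1: revealed 1 new [(5,2)] -> total=8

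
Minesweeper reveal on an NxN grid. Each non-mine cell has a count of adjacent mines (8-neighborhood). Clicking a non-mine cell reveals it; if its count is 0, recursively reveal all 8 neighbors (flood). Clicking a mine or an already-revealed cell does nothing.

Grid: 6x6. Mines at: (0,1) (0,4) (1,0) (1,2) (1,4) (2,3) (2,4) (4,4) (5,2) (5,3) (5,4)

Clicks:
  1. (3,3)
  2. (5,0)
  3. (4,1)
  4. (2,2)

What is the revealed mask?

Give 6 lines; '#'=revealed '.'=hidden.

Click 1 (3,3) count=3: revealed 1 new [(3,3)] -> total=1
Click 2 (5,0) count=0: revealed 11 new [(2,0) (2,1) (2,2) (3,0) (3,1) (3,2) (4,0) (4,1) (4,2) (5,0) (5,1)] -> total=12
Click 3 (4,1) count=1: revealed 0 new [(none)] -> total=12
Click 4 (2,2) count=2: revealed 0 new [(none)] -> total=12

Answer: ......
......
###...
####..
###...
##....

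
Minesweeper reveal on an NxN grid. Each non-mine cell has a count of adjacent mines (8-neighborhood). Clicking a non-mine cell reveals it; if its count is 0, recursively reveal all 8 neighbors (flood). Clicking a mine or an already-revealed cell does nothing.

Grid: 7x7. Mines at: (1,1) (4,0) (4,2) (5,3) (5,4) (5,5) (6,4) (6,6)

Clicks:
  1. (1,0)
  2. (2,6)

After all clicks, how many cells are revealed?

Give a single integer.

Answer: 25

Derivation:
Click 1 (1,0) count=1: revealed 1 new [(1,0)] -> total=1
Click 2 (2,6) count=0: revealed 24 new [(0,2) (0,3) (0,4) (0,5) (0,6) (1,2) (1,3) (1,4) (1,5) (1,6) (2,2) (2,3) (2,4) (2,5) (2,6) (3,2) (3,3) (3,4) (3,5) (3,6) (4,3) (4,4) (4,5) (4,6)] -> total=25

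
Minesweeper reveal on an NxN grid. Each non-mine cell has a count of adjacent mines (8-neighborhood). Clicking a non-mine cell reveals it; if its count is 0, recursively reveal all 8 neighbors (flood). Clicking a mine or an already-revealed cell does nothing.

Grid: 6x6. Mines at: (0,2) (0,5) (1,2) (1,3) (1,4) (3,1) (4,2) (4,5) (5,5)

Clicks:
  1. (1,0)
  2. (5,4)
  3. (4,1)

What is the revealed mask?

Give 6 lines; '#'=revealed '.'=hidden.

Answer: ##....
##....
##....
......
.#....
....#.

Derivation:
Click 1 (1,0) count=0: revealed 6 new [(0,0) (0,1) (1,0) (1,1) (2,0) (2,1)] -> total=6
Click 2 (5,4) count=2: revealed 1 new [(5,4)] -> total=7
Click 3 (4,1) count=2: revealed 1 new [(4,1)] -> total=8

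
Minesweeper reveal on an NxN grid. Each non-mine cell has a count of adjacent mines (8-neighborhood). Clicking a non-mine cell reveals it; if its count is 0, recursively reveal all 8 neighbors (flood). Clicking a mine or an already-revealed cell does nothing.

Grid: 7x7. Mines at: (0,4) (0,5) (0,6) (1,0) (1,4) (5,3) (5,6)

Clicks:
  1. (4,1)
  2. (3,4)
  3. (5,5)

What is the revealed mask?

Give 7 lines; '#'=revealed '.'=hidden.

Answer: .###...
.###.##
#######
#######
#######
###..#.
###....

Derivation:
Click 1 (4,1) count=0: revealed 35 new [(0,1) (0,2) (0,3) (1,1) (1,2) (1,3) (1,5) (1,6) (2,0) (2,1) (2,2) (2,3) (2,4) (2,5) (2,6) (3,0) (3,1) (3,2) (3,3) (3,4) (3,5) (3,6) (4,0) (4,1) (4,2) (4,3) (4,4) (4,5) (4,6) (5,0) (5,1) (5,2) (6,0) (6,1) (6,2)] -> total=35
Click 2 (3,4) count=0: revealed 0 new [(none)] -> total=35
Click 3 (5,5) count=1: revealed 1 new [(5,5)] -> total=36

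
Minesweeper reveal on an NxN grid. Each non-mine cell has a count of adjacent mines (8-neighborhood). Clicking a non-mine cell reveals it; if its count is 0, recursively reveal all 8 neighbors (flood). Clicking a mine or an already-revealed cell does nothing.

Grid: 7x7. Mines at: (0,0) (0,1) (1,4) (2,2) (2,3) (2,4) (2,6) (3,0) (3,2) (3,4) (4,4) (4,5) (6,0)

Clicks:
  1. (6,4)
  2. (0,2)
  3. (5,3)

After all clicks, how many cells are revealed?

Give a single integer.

Click 1 (6,4) count=0: revealed 15 new [(4,1) (4,2) (4,3) (5,1) (5,2) (5,3) (5,4) (5,5) (5,6) (6,1) (6,2) (6,3) (6,4) (6,5) (6,6)] -> total=15
Click 2 (0,2) count=1: revealed 1 new [(0,2)] -> total=16
Click 3 (5,3) count=1: revealed 0 new [(none)] -> total=16

Answer: 16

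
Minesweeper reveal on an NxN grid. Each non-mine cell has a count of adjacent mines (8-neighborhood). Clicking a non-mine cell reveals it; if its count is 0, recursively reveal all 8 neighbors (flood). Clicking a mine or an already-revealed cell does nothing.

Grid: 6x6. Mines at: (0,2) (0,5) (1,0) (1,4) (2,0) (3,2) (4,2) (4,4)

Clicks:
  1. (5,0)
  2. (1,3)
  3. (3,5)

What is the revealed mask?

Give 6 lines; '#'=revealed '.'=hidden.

Click 1 (5,0) count=0: revealed 6 new [(3,0) (3,1) (4,0) (4,1) (5,0) (5,1)] -> total=6
Click 2 (1,3) count=2: revealed 1 new [(1,3)] -> total=7
Click 3 (3,5) count=1: revealed 1 new [(3,5)] -> total=8

Answer: ......
...#..
......
##...#
##....
##....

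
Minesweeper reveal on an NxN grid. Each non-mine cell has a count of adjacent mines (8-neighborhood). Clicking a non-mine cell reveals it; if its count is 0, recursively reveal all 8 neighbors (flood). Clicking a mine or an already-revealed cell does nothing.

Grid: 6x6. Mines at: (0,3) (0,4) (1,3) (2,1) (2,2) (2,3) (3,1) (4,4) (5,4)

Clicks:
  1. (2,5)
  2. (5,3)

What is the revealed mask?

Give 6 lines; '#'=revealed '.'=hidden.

Answer: ......
....##
....##
....##
......
...#..

Derivation:
Click 1 (2,5) count=0: revealed 6 new [(1,4) (1,5) (2,4) (2,5) (3,4) (3,5)] -> total=6
Click 2 (5,3) count=2: revealed 1 new [(5,3)] -> total=7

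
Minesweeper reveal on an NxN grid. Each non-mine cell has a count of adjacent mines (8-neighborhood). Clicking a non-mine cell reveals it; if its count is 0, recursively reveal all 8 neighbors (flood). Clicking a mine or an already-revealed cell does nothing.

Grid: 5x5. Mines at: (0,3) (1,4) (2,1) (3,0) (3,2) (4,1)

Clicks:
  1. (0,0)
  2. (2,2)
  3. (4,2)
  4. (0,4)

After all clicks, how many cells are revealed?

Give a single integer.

Answer: 9

Derivation:
Click 1 (0,0) count=0: revealed 6 new [(0,0) (0,1) (0,2) (1,0) (1,1) (1,2)] -> total=6
Click 2 (2,2) count=2: revealed 1 new [(2,2)] -> total=7
Click 3 (4,2) count=2: revealed 1 new [(4,2)] -> total=8
Click 4 (0,4) count=2: revealed 1 new [(0,4)] -> total=9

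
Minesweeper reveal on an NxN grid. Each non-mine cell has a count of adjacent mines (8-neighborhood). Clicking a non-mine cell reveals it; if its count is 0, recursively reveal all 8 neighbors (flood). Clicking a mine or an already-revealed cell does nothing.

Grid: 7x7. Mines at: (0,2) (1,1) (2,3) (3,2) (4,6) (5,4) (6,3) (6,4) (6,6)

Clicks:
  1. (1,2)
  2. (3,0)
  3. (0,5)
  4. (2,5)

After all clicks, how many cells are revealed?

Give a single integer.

Click 1 (1,2) count=3: revealed 1 new [(1,2)] -> total=1
Click 2 (3,0) count=0: revealed 13 new [(2,0) (2,1) (3,0) (3,1) (4,0) (4,1) (4,2) (5,0) (5,1) (5,2) (6,0) (6,1) (6,2)] -> total=14
Click 3 (0,5) count=0: revealed 14 new [(0,3) (0,4) (0,5) (0,6) (1,3) (1,4) (1,5) (1,6) (2,4) (2,5) (2,6) (3,4) (3,5) (3,6)] -> total=28
Click 4 (2,5) count=0: revealed 0 new [(none)] -> total=28

Answer: 28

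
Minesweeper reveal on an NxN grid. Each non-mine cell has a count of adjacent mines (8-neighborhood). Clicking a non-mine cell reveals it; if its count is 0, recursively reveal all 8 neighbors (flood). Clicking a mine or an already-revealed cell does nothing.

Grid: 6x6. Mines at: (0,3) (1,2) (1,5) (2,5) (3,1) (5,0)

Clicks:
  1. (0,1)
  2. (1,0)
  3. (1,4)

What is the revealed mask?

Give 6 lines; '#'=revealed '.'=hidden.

Click 1 (0,1) count=1: revealed 1 new [(0,1)] -> total=1
Click 2 (1,0) count=0: revealed 5 new [(0,0) (1,0) (1,1) (2,0) (2,1)] -> total=6
Click 3 (1,4) count=3: revealed 1 new [(1,4)] -> total=7

Answer: ##....
##..#.
##....
......
......
......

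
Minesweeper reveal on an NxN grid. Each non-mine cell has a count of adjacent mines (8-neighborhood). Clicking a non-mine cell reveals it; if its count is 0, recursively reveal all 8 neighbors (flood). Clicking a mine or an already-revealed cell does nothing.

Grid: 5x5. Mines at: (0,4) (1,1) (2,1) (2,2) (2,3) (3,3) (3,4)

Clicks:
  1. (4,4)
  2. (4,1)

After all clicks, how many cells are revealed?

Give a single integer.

Answer: 7

Derivation:
Click 1 (4,4) count=2: revealed 1 new [(4,4)] -> total=1
Click 2 (4,1) count=0: revealed 6 new [(3,0) (3,1) (3,2) (4,0) (4,1) (4,2)] -> total=7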